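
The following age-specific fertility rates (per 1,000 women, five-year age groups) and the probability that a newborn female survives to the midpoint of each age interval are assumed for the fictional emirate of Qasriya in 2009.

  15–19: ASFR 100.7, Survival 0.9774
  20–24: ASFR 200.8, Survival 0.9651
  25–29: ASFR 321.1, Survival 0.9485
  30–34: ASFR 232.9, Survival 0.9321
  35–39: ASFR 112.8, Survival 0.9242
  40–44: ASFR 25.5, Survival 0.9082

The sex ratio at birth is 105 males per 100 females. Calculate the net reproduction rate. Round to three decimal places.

Proportion female at birth = 100 / (100 + 105) = 0.48780.
Weighting each age-specific rate by interval width and survival:
  15–19: 5 × 100.7/1000 × 0.9774 = 0.49212
  20–24: 5 × 200.8/1000 × 0.9651 = 0.96896
  25–29: 5 × 321.1/1000 × 0.9485 = 1.52282
  30–34: 5 × 232.9/1000 × 0.9321 = 1.08543
  35–39: 5 × 112.8/1000 × 0.9242 = 0.52125
  40–44: 5 × 25.5/1000 × 0.9082 = 0.11580
Sum = 4.70638
NRR = 0.48780 × 4.70638 = 2.29577

2.296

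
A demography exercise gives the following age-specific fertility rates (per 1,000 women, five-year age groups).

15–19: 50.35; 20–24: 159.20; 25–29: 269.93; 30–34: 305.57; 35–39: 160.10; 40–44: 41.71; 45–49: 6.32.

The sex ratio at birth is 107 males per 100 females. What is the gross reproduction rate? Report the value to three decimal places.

Proportion female at birth = 100 / (100 + 107) = 0.48309.
Sum of ASFRs = 50.35 + 159.20 + 269.93 + 305.57 + 160.10 + 41.71 + 6.32 = 993.18
TFR = 5 × 993.18 / 1000 = 4.9659
GRR = 0.48309 × 4.9659 = 2.39898

2.399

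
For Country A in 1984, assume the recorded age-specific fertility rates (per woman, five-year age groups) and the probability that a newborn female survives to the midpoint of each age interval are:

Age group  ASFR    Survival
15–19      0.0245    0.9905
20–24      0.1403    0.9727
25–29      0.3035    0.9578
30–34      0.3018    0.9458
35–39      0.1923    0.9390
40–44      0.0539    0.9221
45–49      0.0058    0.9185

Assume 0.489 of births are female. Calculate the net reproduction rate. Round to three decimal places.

Proportion female at birth = 0.489.
Each age group contributes 5 × ASFR × survival:
  15–19: 5 × 0.0245 × 0.9905 = 0.12134
  20–24: 5 × 0.1403 × 0.9727 = 0.68235
  25–29: 5 × 0.3035 × 0.9578 = 1.45346
  30–34: 5 × 0.3018 × 0.9458 = 1.42721
  35–39: 5 × 0.1923 × 0.9390 = 0.90285
  40–44: 5 × 0.0539 × 0.9221 = 0.24851
  45–49: 5 × 0.0058 × 0.9185 = 0.02664
Sum = 4.86236
NRR = 0.489 × 4.86236 = 2.37769
With NRR above 1 the population is above replacement fertility.

2.378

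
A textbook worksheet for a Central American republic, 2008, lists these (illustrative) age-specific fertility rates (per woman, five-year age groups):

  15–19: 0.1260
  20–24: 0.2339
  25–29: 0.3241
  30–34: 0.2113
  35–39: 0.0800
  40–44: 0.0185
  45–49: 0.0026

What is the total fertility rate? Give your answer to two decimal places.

4.98

Sum of ASFRs = 0.1260 + 0.2339 + 0.3241 + 0.2113 + 0.0800 + 0.0185 + 0.0026 = 0.9964
TFR = 5 × 0.9964 = 4.982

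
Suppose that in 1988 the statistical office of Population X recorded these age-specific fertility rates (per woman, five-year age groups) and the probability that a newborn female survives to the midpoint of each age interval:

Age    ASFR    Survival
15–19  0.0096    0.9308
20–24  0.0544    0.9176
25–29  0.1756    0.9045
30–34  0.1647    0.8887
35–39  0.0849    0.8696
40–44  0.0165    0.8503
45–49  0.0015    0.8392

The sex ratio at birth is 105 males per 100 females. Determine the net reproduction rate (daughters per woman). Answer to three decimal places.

Proportion female at birth = 100 / (100 + 105) = 0.48780.
Per-age-group product (5 × ASFR × survival probability):
  15–19: 5 × 0.0096 × 0.9308 = 0.04468
  20–24: 5 × 0.0544 × 0.9176 = 0.24959
  25–29: 5 × 0.1756 × 0.9045 = 0.79415
  30–34: 5 × 0.1647 × 0.8887 = 0.73184
  35–39: 5 × 0.0849 × 0.8696 = 0.36915
  40–44: 5 × 0.0165 × 0.8503 = 0.07015
  45–49: 5 × 0.0015 × 0.8392 = 0.00629
Sum = 2.26585
NRR = 0.48780 × 2.26585 = 1.10528

1.105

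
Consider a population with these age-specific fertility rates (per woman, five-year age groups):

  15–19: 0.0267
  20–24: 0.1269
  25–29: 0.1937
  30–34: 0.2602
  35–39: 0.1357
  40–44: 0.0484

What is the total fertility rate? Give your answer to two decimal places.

Sum of ASFRs = 0.0267 + 0.1269 + 0.1937 + 0.2602 + 0.1357 + 0.0484 = 0.7916
TFR = 5 × 0.7916 = 3.958

3.96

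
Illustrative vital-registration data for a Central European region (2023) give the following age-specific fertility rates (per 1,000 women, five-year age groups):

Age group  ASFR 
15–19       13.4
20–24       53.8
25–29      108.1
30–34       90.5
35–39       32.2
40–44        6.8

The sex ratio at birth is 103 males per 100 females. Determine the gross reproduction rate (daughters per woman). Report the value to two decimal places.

0.75

Proportion female at birth = 100 / (100 + 103) = 0.49261.
Sum of ASFRs = 13.4 + 53.8 + 108.1 + 90.5 + 32.2 + 6.8 = 304.8
TFR = 5 × 304.8 / 1000 = 1.524
GRR = 0.49261 × 1.524 = 0.75074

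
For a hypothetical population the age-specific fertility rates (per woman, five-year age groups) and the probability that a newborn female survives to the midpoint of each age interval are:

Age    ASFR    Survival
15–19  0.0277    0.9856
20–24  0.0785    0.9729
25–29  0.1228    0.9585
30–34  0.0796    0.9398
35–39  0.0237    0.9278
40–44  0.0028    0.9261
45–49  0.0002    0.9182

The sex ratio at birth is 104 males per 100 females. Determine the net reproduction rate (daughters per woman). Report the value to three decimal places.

Proportion female at birth = 100 / (100 + 104) = 0.49020.
Survival-weighted fertility by age (5·fₓ·Sₓ):
  15–19: 5 × 0.0277 × 0.9856 = 0.13651
  20–24: 5 × 0.0785 × 0.9729 = 0.38186
  25–29: 5 × 0.1228 × 0.9585 = 0.58852
  30–34: 5 × 0.0796 × 0.9398 = 0.37404
  35–39: 5 × 0.0237 × 0.9278 = 0.10994
  40–44: 5 × 0.0028 × 0.9261 = 0.01297
  45–49: 5 × 0.0002 × 0.9182 = 0.00092
Sum = 1.60476
NRR = 0.49020 × 1.60476 = 0.78665
With NRR below 1 the population is below replacement fertility.

0.787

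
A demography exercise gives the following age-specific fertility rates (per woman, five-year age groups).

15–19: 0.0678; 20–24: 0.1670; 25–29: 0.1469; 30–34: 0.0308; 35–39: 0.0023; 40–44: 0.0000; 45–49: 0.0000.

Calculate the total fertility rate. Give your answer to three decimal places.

Sum of ASFRs = 0.0678 + 0.1670 + 0.1469 + 0.0308 + 0.0023 + 0.0000 + 0.0000 = 0.4148
TFR = 5 × 0.4148 = 2.074

2.074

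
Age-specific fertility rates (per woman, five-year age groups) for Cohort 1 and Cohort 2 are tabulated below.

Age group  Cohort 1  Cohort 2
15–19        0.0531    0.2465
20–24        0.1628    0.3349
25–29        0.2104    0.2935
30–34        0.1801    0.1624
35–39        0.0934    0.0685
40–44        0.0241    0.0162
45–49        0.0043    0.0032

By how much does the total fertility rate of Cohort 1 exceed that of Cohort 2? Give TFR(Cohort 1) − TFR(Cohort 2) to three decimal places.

-1.985

Cohort 1:
  Sum of ASFRs = 0.0531 + 0.1628 + 0.2104 + 0.1801 + 0.0934 + 0.0241 + 0.0043 = 0.7282
  TFR = 5 × 0.7282 = 3.641
Cohort 2:
  Sum of ASFRs = 0.2465 + 0.3349 + 0.2935 + 0.1624 + 0.0685 + 0.0162 + 0.0032 = 1.1252
  TFR = 5 × 1.1252 = 5.626
Difference = 3.641 − 5.626 = -1.985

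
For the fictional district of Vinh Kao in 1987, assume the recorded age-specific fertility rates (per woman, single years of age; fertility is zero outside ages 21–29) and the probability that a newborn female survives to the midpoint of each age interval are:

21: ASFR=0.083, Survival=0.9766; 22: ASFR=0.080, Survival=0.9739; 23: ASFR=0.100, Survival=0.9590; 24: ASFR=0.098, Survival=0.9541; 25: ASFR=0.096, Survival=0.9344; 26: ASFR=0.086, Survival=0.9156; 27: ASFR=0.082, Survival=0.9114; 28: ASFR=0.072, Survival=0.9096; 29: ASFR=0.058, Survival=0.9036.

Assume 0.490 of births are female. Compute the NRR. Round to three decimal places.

Proportion female at birth = 0.490.
Each age group contributes 1 × ASFR × survival:
  21: 1 × 0.083 × 0.9766 = 0.08106
  22: 1 × 0.080 × 0.9739 = 0.07791
  23: 1 × 0.100 × 0.9590 = 0.09590
  24: 1 × 0.098 × 0.9541 = 0.09350
  25: 1 × 0.096 × 0.9344 = 0.08970
  26: 1 × 0.086 × 0.9156 = 0.07874
  27: 1 × 0.082 × 0.9114 = 0.07473
  28: 1 × 0.072 × 0.9096 = 0.06549
  29: 1 × 0.058 × 0.9036 = 0.05241
Sum = 0.70944
NRR = 0.490 × 0.70944 = 0.34763

0.348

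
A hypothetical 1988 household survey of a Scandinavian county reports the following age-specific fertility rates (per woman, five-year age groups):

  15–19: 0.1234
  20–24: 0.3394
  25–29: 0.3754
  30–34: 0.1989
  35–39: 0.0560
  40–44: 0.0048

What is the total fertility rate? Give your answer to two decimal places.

Sum of ASFRs = 0.1234 + 0.3394 + 0.3754 + 0.1989 + 0.0560 + 0.0048 = 1.0979
TFR = 5 × 1.0979 = 5.4895

5.49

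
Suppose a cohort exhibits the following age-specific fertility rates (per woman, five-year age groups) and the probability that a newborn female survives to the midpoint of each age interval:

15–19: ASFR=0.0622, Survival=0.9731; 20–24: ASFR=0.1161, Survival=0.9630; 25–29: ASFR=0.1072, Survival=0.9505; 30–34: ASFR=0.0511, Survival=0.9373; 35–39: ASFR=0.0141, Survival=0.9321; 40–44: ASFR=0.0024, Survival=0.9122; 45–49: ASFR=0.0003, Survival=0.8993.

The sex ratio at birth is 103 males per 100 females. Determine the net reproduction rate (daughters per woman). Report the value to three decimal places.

0.832

Proportion female at birth = 100 / (100 + 103) = 0.49261.
Per-age-group product (5 × ASFR × survival probability):
  15–19: 5 × 0.0622 × 0.9731 = 0.30263
  20–24: 5 × 0.1161 × 0.9630 = 0.55902
  25–29: 5 × 0.1072 × 0.9505 = 0.50947
  30–34: 5 × 0.0511 × 0.9373 = 0.23948
  35–39: 5 × 0.0141 × 0.9321 = 0.06571
  40–44: 5 × 0.0024 × 0.9122 = 0.01095
  45–49: 5 × 0.0003 × 0.8993 = 0.00135
Sum = 1.68861
NRR = 0.49261 × 1.68861 = 0.83183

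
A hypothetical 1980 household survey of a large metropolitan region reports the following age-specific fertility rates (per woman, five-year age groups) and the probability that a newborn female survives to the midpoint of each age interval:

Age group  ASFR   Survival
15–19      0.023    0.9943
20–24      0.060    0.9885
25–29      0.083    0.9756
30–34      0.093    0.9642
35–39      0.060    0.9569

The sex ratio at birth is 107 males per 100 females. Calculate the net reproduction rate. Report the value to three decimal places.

0.749

Proportion female at birth = 100 / (100 + 107) = 0.48309.
Per-age-group product (5 × ASFR × survival probability):
  15–19: 5 × 0.023 × 0.9943 = 0.11434
  20–24: 5 × 0.060 × 0.9885 = 0.29655
  25–29: 5 × 0.083 × 0.9756 = 0.40487
  30–34: 5 × 0.093 × 0.9642 = 0.44835
  35–39: 5 × 0.060 × 0.9569 = 0.28707
Sum = 1.55118
NRR = 0.48309 × 1.55118 = 0.74936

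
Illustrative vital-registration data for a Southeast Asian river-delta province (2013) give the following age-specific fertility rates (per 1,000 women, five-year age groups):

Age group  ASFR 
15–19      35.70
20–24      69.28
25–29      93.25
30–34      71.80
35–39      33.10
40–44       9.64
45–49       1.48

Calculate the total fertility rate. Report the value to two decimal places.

Sum of ASFRs = 35.70 + 69.28 + 93.25 + 71.80 + 33.10 + 9.64 + 1.48 = 314.25
TFR = 5 × 314.25 / 1000 = 1.57125

1.57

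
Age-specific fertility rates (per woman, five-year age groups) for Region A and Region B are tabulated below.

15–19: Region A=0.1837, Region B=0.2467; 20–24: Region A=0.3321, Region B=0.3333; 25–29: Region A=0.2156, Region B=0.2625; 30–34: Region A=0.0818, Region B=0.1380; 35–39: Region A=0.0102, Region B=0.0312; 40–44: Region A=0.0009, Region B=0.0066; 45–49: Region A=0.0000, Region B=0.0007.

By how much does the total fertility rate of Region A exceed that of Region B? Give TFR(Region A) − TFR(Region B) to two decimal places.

-0.97

Region A:
  Sum of ASFRs = 0.1837 + 0.3321 + 0.2156 + 0.0818 + 0.0102 + 0.0009 + 0.0000 = 0.8243
  TFR = 5 × 0.8243 = 4.1215
Region B:
  Sum of ASFRs = 0.2467 + 0.3333 + 0.2625 + 0.1380 + 0.0312 + 0.0066 + 0.0007 = 1.0190
  TFR = 5 × 1.0190 = 5.095
Difference = 4.1215 − 5.095 = -0.9735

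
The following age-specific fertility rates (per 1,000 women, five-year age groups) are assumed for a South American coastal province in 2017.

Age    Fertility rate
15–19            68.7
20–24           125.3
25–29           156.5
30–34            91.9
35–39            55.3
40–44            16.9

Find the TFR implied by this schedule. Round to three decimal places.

Sum of ASFRs = 68.7 + 125.3 + 156.5 + 91.9 + 55.3 + 16.9 = 514.6
TFR = 5 × 514.6 / 1000 = 2.573

2.573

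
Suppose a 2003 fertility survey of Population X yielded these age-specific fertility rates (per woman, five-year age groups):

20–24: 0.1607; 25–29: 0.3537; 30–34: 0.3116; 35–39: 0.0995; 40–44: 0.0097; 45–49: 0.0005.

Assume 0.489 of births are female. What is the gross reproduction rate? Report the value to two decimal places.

Proportion female at birth = 0.489.
Sum of ASFRs = 0.1607 + 0.3537 + 0.3116 + 0.0995 + 0.0097 + 0.0005 = 0.9357
TFR = 5 × 0.9357 = 4.6785
GRR = 0.489 × 4.6785 = 2.28779

2.29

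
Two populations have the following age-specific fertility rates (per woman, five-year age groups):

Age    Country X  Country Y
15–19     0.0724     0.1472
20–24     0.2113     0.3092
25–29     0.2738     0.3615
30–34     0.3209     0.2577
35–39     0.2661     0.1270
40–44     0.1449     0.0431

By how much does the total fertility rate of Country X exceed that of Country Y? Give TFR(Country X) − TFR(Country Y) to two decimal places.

Country X:
  Sum of ASFRs = 0.0724 + 0.2113 + 0.2738 + 0.3209 + 0.2661 + 0.1449 = 1.2894
  TFR = 5 × 1.2894 = 6.447
Country Y:
  Sum of ASFRs = 0.1472 + 0.3092 + 0.3615 + 0.2577 + 0.1270 + 0.0431 = 1.2457
  TFR = 5 × 1.2457 = 6.2285
Difference = 6.447 − 6.2285 = 0.2185

0.22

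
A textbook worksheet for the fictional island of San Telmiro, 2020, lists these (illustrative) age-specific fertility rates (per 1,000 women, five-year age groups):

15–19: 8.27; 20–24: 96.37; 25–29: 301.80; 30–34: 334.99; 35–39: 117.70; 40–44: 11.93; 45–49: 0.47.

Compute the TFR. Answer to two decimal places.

Sum of ASFRs = 8.27 + 96.37 + 301.80 + 334.99 + 117.70 + 11.93 + 0.47 = 871.53
TFR = 5 × 871.53 / 1000 = 4.35765

4.36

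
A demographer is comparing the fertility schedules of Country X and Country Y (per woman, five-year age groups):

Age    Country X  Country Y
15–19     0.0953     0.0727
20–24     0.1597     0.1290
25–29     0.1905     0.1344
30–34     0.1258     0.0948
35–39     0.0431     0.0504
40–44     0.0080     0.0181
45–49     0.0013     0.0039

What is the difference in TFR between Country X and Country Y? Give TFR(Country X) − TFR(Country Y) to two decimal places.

Country X:
  Sum of ASFRs = 0.0953 + 0.1597 + 0.1905 + 0.1258 + 0.0431 + 0.0080 + 0.0013 = 0.6237
  TFR = 5 × 0.6237 = 3.1185
Country Y:
  Sum of ASFRs = 0.0727 + 0.1290 + 0.1344 + 0.0948 + 0.0504 + 0.0181 + 0.0039 = 0.5033
  TFR = 5 × 0.5033 = 2.5165
Difference = 3.1185 − 2.5165 = 0.602

0.60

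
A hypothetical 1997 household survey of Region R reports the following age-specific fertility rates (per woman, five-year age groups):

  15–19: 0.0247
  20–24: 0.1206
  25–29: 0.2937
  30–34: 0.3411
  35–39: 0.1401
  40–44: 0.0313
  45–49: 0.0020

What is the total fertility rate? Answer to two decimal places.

Sum of ASFRs = 0.0247 + 0.1206 + 0.2937 + 0.3411 + 0.1401 + 0.0313 + 0.0020 = 0.9535
TFR = 5 × 0.9535 = 4.7675

4.77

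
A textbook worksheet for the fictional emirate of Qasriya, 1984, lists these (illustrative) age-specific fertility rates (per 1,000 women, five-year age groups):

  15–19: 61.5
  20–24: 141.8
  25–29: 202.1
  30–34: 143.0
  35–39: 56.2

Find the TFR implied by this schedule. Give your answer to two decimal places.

Sum of ASFRs = 61.5 + 141.8 + 202.1 + 143.0 + 56.2 = 604.6
TFR = 5 × 604.6 / 1000 = 3.023

3.02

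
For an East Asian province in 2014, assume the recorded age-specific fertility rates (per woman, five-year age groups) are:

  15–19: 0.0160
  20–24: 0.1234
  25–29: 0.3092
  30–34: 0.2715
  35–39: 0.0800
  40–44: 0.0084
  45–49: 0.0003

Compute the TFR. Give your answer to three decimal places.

Sum of ASFRs = 0.0160 + 0.1234 + 0.3092 + 0.2715 + 0.0800 + 0.0084 + 0.0003 = 0.8088
TFR = 5 × 0.8088 = 4.044

4.044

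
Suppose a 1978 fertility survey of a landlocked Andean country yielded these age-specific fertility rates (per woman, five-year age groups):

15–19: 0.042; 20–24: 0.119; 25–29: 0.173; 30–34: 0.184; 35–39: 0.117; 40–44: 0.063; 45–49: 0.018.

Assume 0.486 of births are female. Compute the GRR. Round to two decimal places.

Proportion female at birth = 0.486.
Sum of ASFRs = 0.042 + 0.119 + 0.173 + 0.184 + 0.117 + 0.063 + 0.018 = 0.716
TFR = 5 × 0.716 = 3.58
GRR = 0.486 × 3.58 = 1.73988

1.74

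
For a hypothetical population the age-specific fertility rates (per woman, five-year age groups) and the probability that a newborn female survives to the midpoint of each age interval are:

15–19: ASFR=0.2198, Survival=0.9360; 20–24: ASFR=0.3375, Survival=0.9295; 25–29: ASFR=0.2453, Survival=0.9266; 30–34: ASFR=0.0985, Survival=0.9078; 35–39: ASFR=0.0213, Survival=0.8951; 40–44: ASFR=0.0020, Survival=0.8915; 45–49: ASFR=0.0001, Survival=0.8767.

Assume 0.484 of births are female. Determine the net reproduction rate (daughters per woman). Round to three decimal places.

2.074

Proportion female at birth = 0.484.
Each age group contributes 5 × ASFR × survival:
  15–19: 5 × 0.2198 × 0.9360 = 1.02866
  20–24: 5 × 0.3375 × 0.9295 = 1.56853
  25–29: 5 × 0.2453 × 0.9266 = 1.13647
  30–34: 5 × 0.0985 × 0.9078 = 0.44709
  35–39: 5 × 0.0213 × 0.8951 = 0.09533
  40–44: 5 × 0.0020 × 0.8915 = 0.00892
  45–49: 5 × 0.0001 × 0.8767 = 0.00044
Sum = 4.28544
NRR = 0.484 × 4.28544 = 2.07415
NRR > 1, so each generation more than replaces itself.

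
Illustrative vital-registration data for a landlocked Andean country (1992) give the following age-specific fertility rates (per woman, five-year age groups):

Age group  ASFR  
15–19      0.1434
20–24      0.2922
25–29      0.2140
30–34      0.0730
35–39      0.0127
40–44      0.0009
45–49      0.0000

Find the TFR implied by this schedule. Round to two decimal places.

Sum of ASFRs = 0.1434 + 0.2922 + 0.2140 + 0.0730 + 0.0127 + 0.0009 + 0.0000 = 0.7362
TFR = 5 × 0.7362 = 3.681

3.68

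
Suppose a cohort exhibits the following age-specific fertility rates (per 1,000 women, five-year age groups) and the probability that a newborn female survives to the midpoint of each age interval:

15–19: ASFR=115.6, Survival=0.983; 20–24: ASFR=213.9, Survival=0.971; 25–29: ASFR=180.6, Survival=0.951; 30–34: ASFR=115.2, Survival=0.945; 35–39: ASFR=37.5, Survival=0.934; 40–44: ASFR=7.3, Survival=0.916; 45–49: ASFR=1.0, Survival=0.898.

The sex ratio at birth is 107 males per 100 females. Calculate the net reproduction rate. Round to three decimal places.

1.557

Proportion female at birth = 100 / (100 + 107) = 0.48309.
Weighting each age-specific rate by interval width and survival:
  15–19: 5 × 115.6/1000 × 0.983 = 0.56817
  20–24: 5 × 213.9/1000 × 0.971 = 1.03848
  25–29: 5 × 180.6/1000 × 0.951 = 0.85875
  30–34: 5 × 115.2/1000 × 0.945 = 0.54432
  35–39: 5 × 37.5/1000 × 0.934 = 0.17513
  40–44: 5 × 7.3/1000 × 0.916 = 0.03343
  45–49: 5 × 1.0/1000 × 0.898 = 0.00449
Sum = 3.22277
NRR = 0.48309 × 3.22277 = 1.55689
With NRR above 1 the population is above replacement fertility.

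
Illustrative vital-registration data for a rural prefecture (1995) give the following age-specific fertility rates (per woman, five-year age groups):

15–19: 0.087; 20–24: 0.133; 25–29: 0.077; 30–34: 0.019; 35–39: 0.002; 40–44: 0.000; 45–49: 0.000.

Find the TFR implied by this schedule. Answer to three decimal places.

1.590

Sum of ASFRs = 0.087 + 0.133 + 0.077 + 0.019 + 0.002 + 0.000 + 0.000 = 0.318
TFR = 5 × 0.318 = 1.59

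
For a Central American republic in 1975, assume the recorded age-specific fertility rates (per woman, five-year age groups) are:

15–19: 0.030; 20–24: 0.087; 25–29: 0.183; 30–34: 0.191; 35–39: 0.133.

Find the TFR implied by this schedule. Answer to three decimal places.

3.120

Sum of ASFRs = 0.030 + 0.087 + 0.183 + 0.191 + 0.133 = 0.624
TFR = 5 × 0.624 = 3.12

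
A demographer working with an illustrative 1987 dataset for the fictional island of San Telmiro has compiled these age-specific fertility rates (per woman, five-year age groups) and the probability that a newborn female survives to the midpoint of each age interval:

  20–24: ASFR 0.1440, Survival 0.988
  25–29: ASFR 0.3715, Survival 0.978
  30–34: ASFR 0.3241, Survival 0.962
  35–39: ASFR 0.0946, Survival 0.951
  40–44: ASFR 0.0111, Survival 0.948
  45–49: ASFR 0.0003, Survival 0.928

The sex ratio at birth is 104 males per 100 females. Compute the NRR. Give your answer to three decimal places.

2.250

Proportion female at birth = 100 / (100 + 104) = 0.49020.
Each age group contributes 5 × ASFR × survival:
  20–24: 5 × 0.1440 × 0.988 = 0.71136
  25–29: 5 × 0.3715 × 0.978 = 1.81664
  30–34: 5 × 0.3241 × 0.962 = 1.55892
  35–39: 5 × 0.0946 × 0.951 = 0.44982
  40–44: 5 × 0.0111 × 0.948 = 0.05261
  45–49: 5 × 0.0003 × 0.928 = 0.00139
Sum = 4.59074
NRR = 0.49020 × 4.59074 = 2.25038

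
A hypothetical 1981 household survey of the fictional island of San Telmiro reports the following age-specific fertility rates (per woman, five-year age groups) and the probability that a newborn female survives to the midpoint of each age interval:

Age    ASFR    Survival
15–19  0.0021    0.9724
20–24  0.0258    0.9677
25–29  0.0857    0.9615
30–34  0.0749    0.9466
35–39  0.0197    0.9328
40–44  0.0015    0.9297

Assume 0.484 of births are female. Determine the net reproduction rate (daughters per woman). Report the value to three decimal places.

Proportion female at birth = 0.484.
Each age group contributes 5 × ASFR × survival:
  15–19: 5 × 0.0021 × 0.9724 = 0.01021
  20–24: 5 × 0.0258 × 0.9677 = 0.12483
  25–29: 5 × 0.0857 × 0.9615 = 0.41200
  30–34: 5 × 0.0749 × 0.9466 = 0.35450
  35–39: 5 × 0.0197 × 0.9328 = 0.09188
  40–44: 5 × 0.0015 × 0.9297 = 0.00697
Sum = 1.00039
NRR = 0.484 × 1.00039 = 0.48419
NRR < 1, so the cohort does not fully replace itself.

0.484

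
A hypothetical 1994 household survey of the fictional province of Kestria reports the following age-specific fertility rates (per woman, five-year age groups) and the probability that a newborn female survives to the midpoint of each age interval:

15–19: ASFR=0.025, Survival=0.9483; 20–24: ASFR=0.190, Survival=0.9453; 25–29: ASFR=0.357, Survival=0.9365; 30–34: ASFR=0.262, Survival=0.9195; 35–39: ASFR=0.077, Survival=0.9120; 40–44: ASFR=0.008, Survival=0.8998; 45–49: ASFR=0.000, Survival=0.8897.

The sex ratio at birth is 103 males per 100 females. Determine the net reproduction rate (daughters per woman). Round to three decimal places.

2.108

Proportion female at birth = 100 / (100 + 103) = 0.49261.
Each age group contributes 5 × ASFR × survival:
  15–19: 5 × 0.025 × 0.9483 = 0.11854
  20–24: 5 × 0.190 × 0.9453 = 0.89804
  25–29: 5 × 0.357 × 0.9365 = 1.67165
  30–34: 5 × 0.262 × 0.9195 = 1.20455
  35–39: 5 × 0.077 × 0.9120 = 0.35112
  40–44: 5 × 0.008 × 0.8998 = 0.03599
  45–49: 5 × 0.000 × 0.8897 = 0.00000
Sum = 4.27989
NRR = 0.49261 × 4.27989 = 2.10832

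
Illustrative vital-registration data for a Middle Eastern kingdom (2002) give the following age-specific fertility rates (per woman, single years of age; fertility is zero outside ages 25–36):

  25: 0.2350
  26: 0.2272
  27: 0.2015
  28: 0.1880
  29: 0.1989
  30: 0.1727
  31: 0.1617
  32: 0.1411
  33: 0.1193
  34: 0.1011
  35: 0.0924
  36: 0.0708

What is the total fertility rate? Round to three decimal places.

1.910

Sum of ASFRs = 0.2350 + 0.2272 + 0.2015 + 0.1880 + 0.1989 + 0.1727 + 0.1617 + 0.1411 + 0.1193 + 0.1011 + 0.0924 + 0.0708 = 1.9097
TFR = 1.9097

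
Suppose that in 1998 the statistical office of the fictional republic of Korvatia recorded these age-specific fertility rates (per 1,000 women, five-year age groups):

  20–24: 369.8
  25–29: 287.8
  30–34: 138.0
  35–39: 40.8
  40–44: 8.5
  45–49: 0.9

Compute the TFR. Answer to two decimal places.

4.23

Sum of ASFRs = 369.8 + 287.8 + 138.0 + 40.8 + 8.5 + 0.9 = 845.8
TFR = 5 × 845.8 / 1000 = 4.229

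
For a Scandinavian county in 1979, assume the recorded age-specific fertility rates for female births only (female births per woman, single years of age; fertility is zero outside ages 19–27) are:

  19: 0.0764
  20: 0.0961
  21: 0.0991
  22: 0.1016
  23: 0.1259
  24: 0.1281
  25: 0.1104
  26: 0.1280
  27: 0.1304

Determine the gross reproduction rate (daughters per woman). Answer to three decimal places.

0.996

Sum of female ASFRs = 0.0764 + 0.0961 + 0.0991 + 0.1016 + 0.1259 + 0.1281 + 0.1104 + 0.1280 + 0.1304 = 0.9960
GRR = 0.996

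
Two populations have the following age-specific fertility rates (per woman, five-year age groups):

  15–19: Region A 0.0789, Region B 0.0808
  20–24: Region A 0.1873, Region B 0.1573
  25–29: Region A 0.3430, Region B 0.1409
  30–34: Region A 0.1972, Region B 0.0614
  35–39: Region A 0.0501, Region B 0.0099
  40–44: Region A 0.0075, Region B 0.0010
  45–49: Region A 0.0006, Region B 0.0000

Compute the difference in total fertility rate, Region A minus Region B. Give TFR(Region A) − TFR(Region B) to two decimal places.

2.07

Region A:
  Sum of ASFRs = 0.0789 + 0.1873 + 0.3430 + 0.1972 + 0.0501 + 0.0075 + 0.0006 = 0.8646
  TFR = 5 × 0.8646 = 4.323
Region B:
  Sum of ASFRs = 0.0808 + 0.1573 + 0.1409 + 0.0614 + 0.0099 + 0.0010 + 0.0000 = 0.4513
  TFR = 5 × 0.4513 = 2.2565
Difference = 4.323 − 2.2565 = 2.0665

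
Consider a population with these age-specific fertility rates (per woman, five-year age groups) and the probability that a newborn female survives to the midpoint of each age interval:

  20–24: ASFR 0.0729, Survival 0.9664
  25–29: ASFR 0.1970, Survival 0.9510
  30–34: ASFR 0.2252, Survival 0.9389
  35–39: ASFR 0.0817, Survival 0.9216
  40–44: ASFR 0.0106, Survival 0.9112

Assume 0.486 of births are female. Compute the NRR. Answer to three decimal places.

Proportion female at birth = 0.486.
Survival-weighted fertility by age (5·fₓ·Sₓ):
  20–24: 5 × 0.0729 × 0.9664 = 0.35225
  25–29: 5 × 0.1970 × 0.9510 = 0.93674
  30–34: 5 × 0.2252 × 0.9389 = 1.05720
  35–39: 5 × 0.0817 × 0.9216 = 0.37647
  40–44: 5 × 0.0106 × 0.9112 = 0.04829
Sum = 2.77095
NRR = 0.486 × 2.77095 = 1.34668

1.347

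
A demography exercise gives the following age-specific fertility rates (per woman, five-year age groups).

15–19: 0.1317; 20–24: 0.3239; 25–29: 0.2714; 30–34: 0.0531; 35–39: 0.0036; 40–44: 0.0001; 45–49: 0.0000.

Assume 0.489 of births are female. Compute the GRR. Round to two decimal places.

Proportion female at birth = 0.489.
Sum of ASFRs = 0.1317 + 0.3239 + 0.2714 + 0.0531 + 0.0036 + 0.0001 + 0.0000 = 0.7838
TFR = 5 × 0.7838 = 3.919
GRR = 0.489 × 3.919 = 1.91639

1.92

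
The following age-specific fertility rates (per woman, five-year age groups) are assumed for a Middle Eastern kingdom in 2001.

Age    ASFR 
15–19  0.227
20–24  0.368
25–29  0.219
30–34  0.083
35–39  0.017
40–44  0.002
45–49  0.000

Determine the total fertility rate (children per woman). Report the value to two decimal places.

Sum of ASFRs = 0.227 + 0.368 + 0.219 + 0.083 + 0.017 + 0.002 + 0.000 = 0.916
TFR = 5 × 0.916 = 4.58

4.58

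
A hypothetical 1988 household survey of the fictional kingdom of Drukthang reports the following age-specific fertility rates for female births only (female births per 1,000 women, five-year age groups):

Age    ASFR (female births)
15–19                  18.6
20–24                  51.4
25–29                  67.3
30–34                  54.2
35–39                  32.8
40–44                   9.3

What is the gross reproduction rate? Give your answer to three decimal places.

1.168

Sum of female ASFRs = 18.6 + 51.4 + 67.3 + 54.2 + 32.8 + 9.3 = 233.6
GRR = 5 × 233.6 / 1000 = 1.168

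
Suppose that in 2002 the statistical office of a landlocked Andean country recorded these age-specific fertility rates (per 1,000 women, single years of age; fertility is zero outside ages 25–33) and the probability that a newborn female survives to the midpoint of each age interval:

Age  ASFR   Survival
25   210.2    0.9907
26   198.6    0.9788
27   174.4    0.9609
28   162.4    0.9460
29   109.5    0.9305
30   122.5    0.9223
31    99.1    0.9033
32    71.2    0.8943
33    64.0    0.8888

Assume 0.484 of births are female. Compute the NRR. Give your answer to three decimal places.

0.556

Proportion female at birth = 0.484.
Each age group contributes 1 × ASFR × survival:
  25: 1 × 210.2/1000 × 0.9907 = 0.20825
  26: 1 × 198.6/1000 × 0.9788 = 0.19439
  27: 1 × 174.4/1000 × 0.9609 = 0.16758
  28: 1 × 162.4/1000 × 0.9460 = 0.15363
  29: 1 × 109.5/1000 × 0.9305 = 0.10189
  30: 1 × 122.5/1000 × 0.9223 = 0.11298
  31: 1 × 99.1/1000 × 0.9033 = 0.08952
  32: 1 × 71.2/1000 × 0.8943 = 0.06367
  33: 1 × 64.0/1000 × 0.8888 = 0.05688
Sum = 1.14879
NRR = 0.484 × 1.14879 = 0.55601
With NRR below 1 the population is below replacement fertility.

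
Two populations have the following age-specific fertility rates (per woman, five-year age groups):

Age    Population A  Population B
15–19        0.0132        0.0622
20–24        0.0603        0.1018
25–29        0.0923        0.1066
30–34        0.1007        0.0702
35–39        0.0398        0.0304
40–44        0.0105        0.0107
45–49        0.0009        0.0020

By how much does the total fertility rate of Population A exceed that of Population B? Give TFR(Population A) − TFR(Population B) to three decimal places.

Population A:
  Sum of ASFRs = 0.0132 + 0.0603 + 0.0923 + 0.1007 + 0.0398 + 0.0105 + 0.0009 = 0.3177
  TFR = 5 × 0.3177 = 1.5885
Population B:
  Sum of ASFRs = 0.0622 + 0.1018 + 0.1066 + 0.0702 + 0.0304 + 0.0107 + 0.0020 = 0.3839
  TFR = 5 × 0.3839 = 1.9195
Difference = 1.5885 − 1.9195 = -0.331

-0.331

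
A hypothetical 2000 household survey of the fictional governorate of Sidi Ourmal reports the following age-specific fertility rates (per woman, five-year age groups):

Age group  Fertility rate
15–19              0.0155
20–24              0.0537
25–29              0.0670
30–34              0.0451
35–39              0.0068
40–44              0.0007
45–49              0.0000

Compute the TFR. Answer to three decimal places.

0.944

Sum of ASFRs = 0.0155 + 0.0537 + 0.0670 + 0.0451 + 0.0068 + 0.0007 + 0.0000 = 0.1888
TFR = 5 × 0.1888 = 0.944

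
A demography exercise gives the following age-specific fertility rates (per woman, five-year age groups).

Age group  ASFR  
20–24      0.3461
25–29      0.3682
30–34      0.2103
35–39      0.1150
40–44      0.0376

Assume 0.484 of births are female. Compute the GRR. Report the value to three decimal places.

Proportion female at birth = 0.484.
Sum of ASFRs = 0.3461 + 0.3682 + 0.2103 + 0.1150 + 0.0376 = 1.0772
TFR = 5 × 1.0772 = 5.386
GRR = 0.484 × 5.386 = 2.60682

2.607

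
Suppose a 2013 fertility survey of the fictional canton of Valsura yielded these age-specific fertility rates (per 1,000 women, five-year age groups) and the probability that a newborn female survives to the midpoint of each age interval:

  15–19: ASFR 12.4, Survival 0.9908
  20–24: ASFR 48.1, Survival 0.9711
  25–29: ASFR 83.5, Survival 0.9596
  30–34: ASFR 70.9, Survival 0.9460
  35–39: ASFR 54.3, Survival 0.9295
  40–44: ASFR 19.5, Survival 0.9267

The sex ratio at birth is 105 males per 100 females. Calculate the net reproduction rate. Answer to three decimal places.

Proportion female at birth = 100 / (100 + 105) = 0.48780.
Each age group contributes 5 × ASFR × survival:
  15–19: 5 × 12.4/1000 × 0.9908 = 0.06143
  20–24: 5 × 48.1/1000 × 0.9711 = 0.23355
  25–29: 5 × 83.5/1000 × 0.9596 = 0.40063
  30–34: 5 × 70.9/1000 × 0.9460 = 0.33536
  35–39: 5 × 54.3/1000 × 0.9295 = 0.25236
  40–44: 5 × 19.5/1000 × 0.9267 = 0.09035
Sum = 1.37368
NRR = 0.48780 × 1.37368 = 0.67008
NRR < 1, so the cohort does not fully replace itself.

0.670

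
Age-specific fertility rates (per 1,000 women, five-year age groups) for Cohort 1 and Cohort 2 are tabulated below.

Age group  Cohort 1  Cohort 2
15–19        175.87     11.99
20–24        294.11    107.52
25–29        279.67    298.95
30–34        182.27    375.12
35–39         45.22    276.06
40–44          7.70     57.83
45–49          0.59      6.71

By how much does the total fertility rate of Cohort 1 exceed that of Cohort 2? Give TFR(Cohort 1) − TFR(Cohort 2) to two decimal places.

-0.74

Cohort 1:
  Sum of ASFRs = 175.87 + 294.11 + 279.67 + 182.27 + 45.22 + 7.70 + 0.59 = 985.43
  TFR = 5 × 985.43 / 1000 = 4.92715
Cohort 2:
  Sum of ASFRs = 11.99 + 107.52 + 298.95 + 375.12 + 276.06 + 57.83 + 6.71 = 1134.18
  TFR = 5 × 1134.18 / 1000 = 5.6709
Difference = 4.92715 − 5.6709 = -0.74375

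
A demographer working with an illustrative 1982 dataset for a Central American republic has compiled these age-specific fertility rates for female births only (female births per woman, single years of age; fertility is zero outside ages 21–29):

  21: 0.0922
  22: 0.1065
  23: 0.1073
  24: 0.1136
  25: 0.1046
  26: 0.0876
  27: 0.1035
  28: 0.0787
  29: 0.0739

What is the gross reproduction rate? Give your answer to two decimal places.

0.87

Sum of female ASFRs = 0.0922 + 0.1065 + 0.1073 + 0.1136 + 0.1046 + 0.0876 + 0.1035 + 0.0787 + 0.0739 = 0.8679
GRR = 0.8679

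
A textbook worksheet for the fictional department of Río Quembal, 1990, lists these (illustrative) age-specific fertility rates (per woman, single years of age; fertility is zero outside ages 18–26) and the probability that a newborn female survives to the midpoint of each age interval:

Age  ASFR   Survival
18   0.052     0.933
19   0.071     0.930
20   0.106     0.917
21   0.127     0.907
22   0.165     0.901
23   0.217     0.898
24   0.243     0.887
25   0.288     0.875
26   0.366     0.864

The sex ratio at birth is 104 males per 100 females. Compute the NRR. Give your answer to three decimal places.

Proportion female at birth = 100 / (100 + 104) = 0.49020.
Per-age-group product (1 × ASFR × survival probability):
  18: 1 × 0.052 × 0.933 = 0.04852
  19: 1 × 0.071 × 0.930 = 0.06603
  20: 1 × 0.106 × 0.917 = 0.09720
  21: 1 × 0.127 × 0.907 = 0.11519
  22: 1 × 0.165 × 0.901 = 0.14867
  23: 1 × 0.217 × 0.898 = 0.19487
  24: 1 × 0.243 × 0.887 = 0.21554
  25: 1 × 0.288 × 0.875 = 0.25200
  26: 1 × 0.366 × 0.864 = 0.31622
Sum = 1.45424
NRR = 0.49020 × 1.45424 = 0.71287
An NRR under 1 implies long-run decline under these rates.

0.713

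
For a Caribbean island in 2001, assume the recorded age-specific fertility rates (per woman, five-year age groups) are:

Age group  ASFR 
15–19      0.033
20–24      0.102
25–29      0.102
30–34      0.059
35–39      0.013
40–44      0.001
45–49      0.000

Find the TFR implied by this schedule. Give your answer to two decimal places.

Sum of ASFRs = 0.033 + 0.102 + 0.102 + 0.059 + 0.013 + 0.001 + 0.000 = 0.310
TFR = 5 × 0.310 = 1.55

1.55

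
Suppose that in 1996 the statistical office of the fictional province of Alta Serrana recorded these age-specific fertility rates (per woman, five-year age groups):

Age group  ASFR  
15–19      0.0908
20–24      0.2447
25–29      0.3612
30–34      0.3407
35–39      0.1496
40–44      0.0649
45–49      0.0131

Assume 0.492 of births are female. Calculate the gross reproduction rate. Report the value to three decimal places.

Proportion female at birth = 0.492.
Sum of ASFRs = 0.0908 + 0.2447 + 0.3612 + 0.3407 + 0.1496 + 0.0649 + 0.0131 = 1.2650
TFR = 5 × 1.2650 = 6.325
GRR = 0.492 × 6.325 = 3.11190

3.112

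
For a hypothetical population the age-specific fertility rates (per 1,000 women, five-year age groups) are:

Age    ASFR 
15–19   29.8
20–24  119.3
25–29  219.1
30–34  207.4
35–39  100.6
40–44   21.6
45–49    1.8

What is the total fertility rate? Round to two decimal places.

3.50

Sum of ASFRs = 29.8 + 119.3 + 219.1 + 207.4 + 100.6 + 21.6 + 1.8 = 699.6
TFR = 5 × 699.6 / 1000 = 3.498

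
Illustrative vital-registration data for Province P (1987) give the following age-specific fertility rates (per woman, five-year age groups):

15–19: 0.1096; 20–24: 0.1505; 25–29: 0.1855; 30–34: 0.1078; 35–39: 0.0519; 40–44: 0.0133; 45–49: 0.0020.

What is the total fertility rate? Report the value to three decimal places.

3.103

Sum of ASFRs = 0.1096 + 0.1505 + 0.1855 + 0.1078 + 0.0519 + 0.0133 + 0.0020 = 0.6206
TFR = 5 × 0.6206 = 3.103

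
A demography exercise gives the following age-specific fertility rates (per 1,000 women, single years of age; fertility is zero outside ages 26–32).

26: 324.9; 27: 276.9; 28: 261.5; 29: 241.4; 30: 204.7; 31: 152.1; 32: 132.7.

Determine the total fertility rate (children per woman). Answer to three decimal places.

Sum of ASFRs = 324.9 + 276.9 + 261.5 + 241.4 + 204.7 + 152.1 + 132.7 = 1594.2
TFR = 1594.2 / 1000 = 1.5942

1.594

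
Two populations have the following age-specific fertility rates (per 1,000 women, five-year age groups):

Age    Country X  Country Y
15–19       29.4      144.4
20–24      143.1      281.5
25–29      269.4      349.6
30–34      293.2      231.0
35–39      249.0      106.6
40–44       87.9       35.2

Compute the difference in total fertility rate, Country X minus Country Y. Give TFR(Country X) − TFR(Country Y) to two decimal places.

-0.38

Country X:
  Sum of ASFRs = 29.4 + 143.1 + 269.4 + 293.2 + 249.0 + 87.9 = 1072.0
  TFR = 5 × 1072.0 / 1000 = 5.36
Country Y:
  Sum of ASFRs = 144.4 + 281.5 + 349.6 + 231.0 + 106.6 + 35.2 = 1148.3
  TFR = 5 × 1148.3 / 1000 = 5.7415
Difference = 5.36 − 5.7415 = -0.3815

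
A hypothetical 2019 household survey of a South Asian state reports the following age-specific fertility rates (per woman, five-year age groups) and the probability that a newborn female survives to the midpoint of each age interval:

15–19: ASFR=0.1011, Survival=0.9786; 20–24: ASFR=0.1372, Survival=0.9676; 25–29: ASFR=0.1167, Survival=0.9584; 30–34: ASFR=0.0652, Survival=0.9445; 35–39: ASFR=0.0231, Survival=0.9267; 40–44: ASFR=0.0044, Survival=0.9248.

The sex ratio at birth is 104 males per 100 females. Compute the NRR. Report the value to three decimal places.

1.055

Proportion female at birth = 100 / (100 + 104) = 0.49020.
Weighting each age-specific rate by interval width and survival:
  15–19: 5 × 0.1011 × 0.9786 = 0.49468
  20–24: 5 × 0.1372 × 0.9676 = 0.66377
  25–29: 5 × 0.1167 × 0.9584 = 0.55923
  30–34: 5 × 0.0652 × 0.9445 = 0.30791
  35–39: 5 × 0.0231 × 0.9267 = 0.10703
  40–44: 5 × 0.0044 × 0.9248 = 0.02035
Sum = 2.15297
NRR = 0.49020 × 2.15297 = 1.05539
An NRR exceeding 1 indicates intrinsic growth under these rates.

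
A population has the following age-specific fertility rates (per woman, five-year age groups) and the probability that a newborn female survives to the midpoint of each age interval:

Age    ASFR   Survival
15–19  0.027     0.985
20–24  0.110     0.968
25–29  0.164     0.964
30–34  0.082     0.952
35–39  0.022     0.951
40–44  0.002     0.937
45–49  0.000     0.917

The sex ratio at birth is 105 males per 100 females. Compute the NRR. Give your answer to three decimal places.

0.956

Proportion female at birth = 100 / (100 + 105) = 0.48780.
Each age group contributes 5 × ASFR × survival:
  15–19: 5 × 0.027 × 0.985 = 0.13298
  20–24: 5 × 0.110 × 0.968 = 0.53240
  25–29: 5 × 0.164 × 0.964 = 0.79048
  30–34: 5 × 0.082 × 0.952 = 0.39032
  35–39: 5 × 0.022 × 0.951 = 0.10461
  40–44: 5 × 0.002 × 0.937 = 0.00937
  45–49: 5 × 0.000 × 0.917 = 0.00000
Sum = 1.96016
NRR = 0.48780 × 1.96016 = 0.95617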